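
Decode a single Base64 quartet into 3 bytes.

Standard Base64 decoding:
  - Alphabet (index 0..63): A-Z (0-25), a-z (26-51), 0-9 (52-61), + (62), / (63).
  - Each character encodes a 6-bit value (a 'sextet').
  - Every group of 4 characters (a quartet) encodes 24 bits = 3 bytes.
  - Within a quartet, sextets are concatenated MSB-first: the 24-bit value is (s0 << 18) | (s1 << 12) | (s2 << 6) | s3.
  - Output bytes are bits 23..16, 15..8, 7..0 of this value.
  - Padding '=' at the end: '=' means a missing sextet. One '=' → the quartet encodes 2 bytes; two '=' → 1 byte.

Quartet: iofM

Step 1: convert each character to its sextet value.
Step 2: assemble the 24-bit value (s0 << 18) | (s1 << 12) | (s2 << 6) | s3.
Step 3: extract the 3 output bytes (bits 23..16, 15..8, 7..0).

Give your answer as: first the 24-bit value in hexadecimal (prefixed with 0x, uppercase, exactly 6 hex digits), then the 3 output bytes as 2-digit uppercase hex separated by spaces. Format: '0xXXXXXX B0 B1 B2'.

Sextets: i=34, o=40, f=31, M=12
24-bit: (34<<18) | (40<<12) | (31<<6) | 12
      = 0x880000 | 0x028000 | 0x0007C0 | 0x00000C
      = 0x8A87CC
Bytes: (v>>16)&0xFF=8A, (v>>8)&0xFF=87, v&0xFF=CC

Answer: 0x8A87CC 8A 87 CC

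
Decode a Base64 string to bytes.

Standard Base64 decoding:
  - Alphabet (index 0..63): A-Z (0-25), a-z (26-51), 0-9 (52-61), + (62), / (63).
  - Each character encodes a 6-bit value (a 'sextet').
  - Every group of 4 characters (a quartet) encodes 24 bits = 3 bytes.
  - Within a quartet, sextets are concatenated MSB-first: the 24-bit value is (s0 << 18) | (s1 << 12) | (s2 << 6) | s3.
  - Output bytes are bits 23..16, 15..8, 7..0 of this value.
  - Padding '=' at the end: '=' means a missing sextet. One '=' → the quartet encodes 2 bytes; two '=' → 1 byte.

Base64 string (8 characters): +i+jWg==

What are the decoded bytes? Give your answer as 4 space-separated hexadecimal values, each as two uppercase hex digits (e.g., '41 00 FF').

Answer: FA 2F A3 5A

Derivation:
After char 0 ('+'=62): chars_in_quartet=1 acc=0x3E bytes_emitted=0
After char 1 ('i'=34): chars_in_quartet=2 acc=0xFA2 bytes_emitted=0
After char 2 ('+'=62): chars_in_quartet=3 acc=0x3E8BE bytes_emitted=0
After char 3 ('j'=35): chars_in_quartet=4 acc=0xFA2FA3 -> emit FA 2F A3, reset; bytes_emitted=3
After char 4 ('W'=22): chars_in_quartet=1 acc=0x16 bytes_emitted=3
After char 5 ('g'=32): chars_in_quartet=2 acc=0x5A0 bytes_emitted=3
Padding '==': partial quartet acc=0x5A0 -> emit 5A; bytes_emitted=4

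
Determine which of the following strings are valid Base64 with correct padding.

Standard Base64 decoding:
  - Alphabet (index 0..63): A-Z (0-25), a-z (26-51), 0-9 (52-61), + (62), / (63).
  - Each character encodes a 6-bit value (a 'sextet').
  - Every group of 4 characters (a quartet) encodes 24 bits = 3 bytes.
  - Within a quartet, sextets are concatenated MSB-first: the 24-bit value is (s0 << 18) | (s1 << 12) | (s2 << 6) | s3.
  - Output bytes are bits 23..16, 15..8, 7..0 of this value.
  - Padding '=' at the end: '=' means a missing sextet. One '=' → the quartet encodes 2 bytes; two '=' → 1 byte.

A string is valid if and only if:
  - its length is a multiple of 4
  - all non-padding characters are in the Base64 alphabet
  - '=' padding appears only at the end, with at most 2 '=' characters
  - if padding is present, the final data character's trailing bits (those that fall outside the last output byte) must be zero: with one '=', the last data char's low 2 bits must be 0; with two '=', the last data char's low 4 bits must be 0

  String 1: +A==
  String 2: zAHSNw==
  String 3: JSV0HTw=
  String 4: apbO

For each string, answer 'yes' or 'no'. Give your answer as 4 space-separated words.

String 1: '+A==' → valid
String 2: 'zAHSNw==' → valid
String 3: 'JSV0HTw=' → valid
String 4: 'apbO' → valid

Answer: yes yes yes yes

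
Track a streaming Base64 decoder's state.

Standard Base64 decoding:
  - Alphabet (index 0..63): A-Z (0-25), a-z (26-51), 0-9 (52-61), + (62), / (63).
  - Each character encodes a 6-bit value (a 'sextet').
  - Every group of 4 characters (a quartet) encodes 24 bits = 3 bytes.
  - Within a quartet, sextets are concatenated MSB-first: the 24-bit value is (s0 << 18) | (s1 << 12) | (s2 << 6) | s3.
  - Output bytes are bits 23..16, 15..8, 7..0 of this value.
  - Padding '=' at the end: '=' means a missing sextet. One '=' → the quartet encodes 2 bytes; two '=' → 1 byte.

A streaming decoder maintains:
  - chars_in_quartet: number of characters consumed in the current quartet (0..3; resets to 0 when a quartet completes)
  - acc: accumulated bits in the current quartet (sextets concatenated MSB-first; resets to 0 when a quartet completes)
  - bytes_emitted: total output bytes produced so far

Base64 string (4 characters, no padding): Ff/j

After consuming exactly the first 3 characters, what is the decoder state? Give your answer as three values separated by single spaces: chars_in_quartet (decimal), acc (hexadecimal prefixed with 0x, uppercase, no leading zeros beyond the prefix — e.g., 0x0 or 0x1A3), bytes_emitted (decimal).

After char 0 ('F'=5): chars_in_quartet=1 acc=0x5 bytes_emitted=0
After char 1 ('f'=31): chars_in_quartet=2 acc=0x15F bytes_emitted=0
After char 2 ('/'=63): chars_in_quartet=3 acc=0x57FF bytes_emitted=0

Answer: 3 0x57FF 0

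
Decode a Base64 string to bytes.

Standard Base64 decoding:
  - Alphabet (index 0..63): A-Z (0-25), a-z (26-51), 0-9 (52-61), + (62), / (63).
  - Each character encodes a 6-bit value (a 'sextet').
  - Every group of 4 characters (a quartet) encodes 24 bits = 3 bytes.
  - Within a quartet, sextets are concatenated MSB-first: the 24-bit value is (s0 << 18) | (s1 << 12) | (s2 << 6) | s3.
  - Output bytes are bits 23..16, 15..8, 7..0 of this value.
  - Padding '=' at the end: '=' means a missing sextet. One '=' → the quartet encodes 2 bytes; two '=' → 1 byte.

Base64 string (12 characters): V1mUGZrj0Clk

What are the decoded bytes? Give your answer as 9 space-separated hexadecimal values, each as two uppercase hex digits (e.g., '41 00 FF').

After char 0 ('V'=21): chars_in_quartet=1 acc=0x15 bytes_emitted=0
After char 1 ('1'=53): chars_in_quartet=2 acc=0x575 bytes_emitted=0
After char 2 ('m'=38): chars_in_quartet=3 acc=0x15D66 bytes_emitted=0
After char 3 ('U'=20): chars_in_quartet=4 acc=0x575994 -> emit 57 59 94, reset; bytes_emitted=3
After char 4 ('G'=6): chars_in_quartet=1 acc=0x6 bytes_emitted=3
After char 5 ('Z'=25): chars_in_quartet=2 acc=0x199 bytes_emitted=3
After char 6 ('r'=43): chars_in_quartet=3 acc=0x666B bytes_emitted=3
After char 7 ('j'=35): chars_in_quartet=4 acc=0x199AE3 -> emit 19 9A E3, reset; bytes_emitted=6
After char 8 ('0'=52): chars_in_quartet=1 acc=0x34 bytes_emitted=6
After char 9 ('C'=2): chars_in_quartet=2 acc=0xD02 bytes_emitted=6
After char 10 ('l'=37): chars_in_quartet=3 acc=0x340A5 bytes_emitted=6
After char 11 ('k'=36): chars_in_quartet=4 acc=0xD02964 -> emit D0 29 64, reset; bytes_emitted=9

Answer: 57 59 94 19 9A E3 D0 29 64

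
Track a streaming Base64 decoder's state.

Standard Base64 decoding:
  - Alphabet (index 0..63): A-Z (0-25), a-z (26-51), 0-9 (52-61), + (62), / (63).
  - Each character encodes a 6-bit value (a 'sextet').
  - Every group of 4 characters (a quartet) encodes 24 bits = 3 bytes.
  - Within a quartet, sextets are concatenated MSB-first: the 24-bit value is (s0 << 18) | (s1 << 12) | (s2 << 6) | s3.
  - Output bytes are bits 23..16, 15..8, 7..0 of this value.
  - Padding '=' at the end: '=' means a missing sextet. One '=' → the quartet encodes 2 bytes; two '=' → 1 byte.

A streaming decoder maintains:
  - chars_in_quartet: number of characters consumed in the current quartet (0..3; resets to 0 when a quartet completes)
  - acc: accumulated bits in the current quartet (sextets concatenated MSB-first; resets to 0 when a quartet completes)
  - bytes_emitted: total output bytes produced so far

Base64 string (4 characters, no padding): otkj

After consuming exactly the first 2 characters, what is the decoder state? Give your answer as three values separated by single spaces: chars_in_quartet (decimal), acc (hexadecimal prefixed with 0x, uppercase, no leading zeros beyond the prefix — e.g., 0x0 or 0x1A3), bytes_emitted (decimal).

Answer: 2 0xA2D 0

Derivation:
After char 0 ('o'=40): chars_in_quartet=1 acc=0x28 bytes_emitted=0
After char 1 ('t'=45): chars_in_quartet=2 acc=0xA2D bytes_emitted=0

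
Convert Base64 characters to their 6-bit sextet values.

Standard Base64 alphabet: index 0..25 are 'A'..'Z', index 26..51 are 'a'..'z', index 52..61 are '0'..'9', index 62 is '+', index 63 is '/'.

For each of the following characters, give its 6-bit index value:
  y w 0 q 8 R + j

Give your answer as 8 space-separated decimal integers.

'y': a..z range, 26 + ord('y') − ord('a') = 50
'w': a..z range, 26 + ord('w') − ord('a') = 48
'0': 0..9 range, 52 + ord('0') − ord('0') = 52
'q': a..z range, 26 + ord('q') − ord('a') = 42
'8': 0..9 range, 52 + ord('8') − ord('0') = 60
'R': A..Z range, ord('R') − ord('A') = 17
'+': index 62
'j': a..z range, 26 + ord('j') − ord('a') = 35

Answer: 50 48 52 42 60 17 62 35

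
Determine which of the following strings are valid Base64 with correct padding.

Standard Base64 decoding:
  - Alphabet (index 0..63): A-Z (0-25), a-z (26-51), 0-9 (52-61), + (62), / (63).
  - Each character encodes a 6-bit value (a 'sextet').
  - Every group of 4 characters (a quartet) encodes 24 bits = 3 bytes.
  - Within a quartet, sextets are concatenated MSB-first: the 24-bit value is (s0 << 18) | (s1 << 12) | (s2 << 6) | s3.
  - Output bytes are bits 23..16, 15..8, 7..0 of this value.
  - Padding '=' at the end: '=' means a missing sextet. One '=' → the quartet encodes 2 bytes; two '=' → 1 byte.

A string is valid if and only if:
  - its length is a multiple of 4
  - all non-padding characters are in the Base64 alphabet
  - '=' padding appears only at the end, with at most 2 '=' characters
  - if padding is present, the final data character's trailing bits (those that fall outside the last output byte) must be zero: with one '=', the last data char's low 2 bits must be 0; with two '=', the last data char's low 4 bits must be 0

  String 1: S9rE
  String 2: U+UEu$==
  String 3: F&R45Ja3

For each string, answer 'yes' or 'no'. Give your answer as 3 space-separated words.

Answer: yes no no

Derivation:
String 1: 'S9rE' → valid
String 2: 'U+UEu$==' → invalid (bad char(s): ['$'])
String 3: 'F&R45Ja3' → invalid (bad char(s): ['&'])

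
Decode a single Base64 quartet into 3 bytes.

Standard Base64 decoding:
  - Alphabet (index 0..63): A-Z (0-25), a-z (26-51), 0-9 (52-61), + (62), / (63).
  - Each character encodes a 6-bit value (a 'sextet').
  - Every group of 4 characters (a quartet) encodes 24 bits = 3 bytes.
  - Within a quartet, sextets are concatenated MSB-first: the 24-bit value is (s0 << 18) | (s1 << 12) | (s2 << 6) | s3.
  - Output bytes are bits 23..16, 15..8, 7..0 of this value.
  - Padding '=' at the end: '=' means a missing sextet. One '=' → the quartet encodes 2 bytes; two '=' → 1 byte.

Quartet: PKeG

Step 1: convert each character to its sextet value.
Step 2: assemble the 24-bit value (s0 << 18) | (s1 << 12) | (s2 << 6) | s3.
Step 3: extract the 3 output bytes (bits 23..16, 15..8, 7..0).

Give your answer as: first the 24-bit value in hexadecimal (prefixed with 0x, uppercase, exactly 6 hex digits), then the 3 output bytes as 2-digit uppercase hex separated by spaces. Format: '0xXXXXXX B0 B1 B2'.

Answer: 0x3CA786 3C A7 86

Derivation:
Sextets: P=15, K=10, e=30, G=6
24-bit: (15<<18) | (10<<12) | (30<<6) | 6
      = 0x3C0000 | 0x00A000 | 0x000780 | 0x000006
      = 0x3CA786
Bytes: (v>>16)&0xFF=3C, (v>>8)&0xFF=A7, v&0xFF=86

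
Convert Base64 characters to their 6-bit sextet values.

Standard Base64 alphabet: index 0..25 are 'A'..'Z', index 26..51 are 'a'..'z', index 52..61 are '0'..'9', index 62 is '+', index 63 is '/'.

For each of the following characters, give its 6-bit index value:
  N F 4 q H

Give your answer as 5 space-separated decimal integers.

'N': A..Z range, ord('N') − ord('A') = 13
'F': A..Z range, ord('F') − ord('A') = 5
'4': 0..9 range, 52 + ord('4') − ord('0') = 56
'q': a..z range, 26 + ord('q') − ord('a') = 42
'H': A..Z range, ord('H') − ord('A') = 7

Answer: 13 5 56 42 7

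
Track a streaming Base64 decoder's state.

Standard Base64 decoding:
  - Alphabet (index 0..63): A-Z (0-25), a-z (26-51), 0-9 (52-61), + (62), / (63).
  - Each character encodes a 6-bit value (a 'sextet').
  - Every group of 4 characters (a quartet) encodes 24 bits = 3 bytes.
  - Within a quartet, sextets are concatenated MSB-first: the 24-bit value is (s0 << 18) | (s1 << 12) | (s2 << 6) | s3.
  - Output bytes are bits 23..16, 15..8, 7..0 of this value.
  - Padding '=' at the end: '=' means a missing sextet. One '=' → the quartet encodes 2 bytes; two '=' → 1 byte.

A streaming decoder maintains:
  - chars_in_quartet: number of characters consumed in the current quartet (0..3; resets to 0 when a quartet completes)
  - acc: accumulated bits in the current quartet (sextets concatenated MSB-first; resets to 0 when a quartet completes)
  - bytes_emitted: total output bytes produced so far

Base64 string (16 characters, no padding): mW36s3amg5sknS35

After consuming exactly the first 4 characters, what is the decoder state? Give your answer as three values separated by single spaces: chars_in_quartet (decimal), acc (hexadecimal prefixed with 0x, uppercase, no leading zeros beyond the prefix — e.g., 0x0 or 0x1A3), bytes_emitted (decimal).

Answer: 0 0x0 3

Derivation:
After char 0 ('m'=38): chars_in_quartet=1 acc=0x26 bytes_emitted=0
After char 1 ('W'=22): chars_in_quartet=2 acc=0x996 bytes_emitted=0
After char 2 ('3'=55): chars_in_quartet=3 acc=0x265B7 bytes_emitted=0
After char 3 ('6'=58): chars_in_quartet=4 acc=0x996DFA -> emit 99 6D FA, reset; bytes_emitted=3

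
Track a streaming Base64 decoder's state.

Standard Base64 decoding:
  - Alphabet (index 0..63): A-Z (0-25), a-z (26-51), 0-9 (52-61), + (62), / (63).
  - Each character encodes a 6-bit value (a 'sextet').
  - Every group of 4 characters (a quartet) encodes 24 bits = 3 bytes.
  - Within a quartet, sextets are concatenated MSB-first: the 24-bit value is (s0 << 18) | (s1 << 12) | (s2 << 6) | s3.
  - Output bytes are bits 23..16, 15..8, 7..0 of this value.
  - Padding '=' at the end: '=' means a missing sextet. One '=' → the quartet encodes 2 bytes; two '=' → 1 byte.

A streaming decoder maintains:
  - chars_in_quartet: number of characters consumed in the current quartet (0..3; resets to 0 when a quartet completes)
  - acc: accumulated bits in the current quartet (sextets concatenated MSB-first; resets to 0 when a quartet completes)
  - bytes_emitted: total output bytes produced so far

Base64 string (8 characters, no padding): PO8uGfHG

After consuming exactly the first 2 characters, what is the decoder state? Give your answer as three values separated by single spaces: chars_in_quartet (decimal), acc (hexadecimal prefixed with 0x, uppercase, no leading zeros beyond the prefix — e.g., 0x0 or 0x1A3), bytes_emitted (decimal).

After char 0 ('P'=15): chars_in_quartet=1 acc=0xF bytes_emitted=0
After char 1 ('O'=14): chars_in_quartet=2 acc=0x3CE bytes_emitted=0

Answer: 2 0x3CE 0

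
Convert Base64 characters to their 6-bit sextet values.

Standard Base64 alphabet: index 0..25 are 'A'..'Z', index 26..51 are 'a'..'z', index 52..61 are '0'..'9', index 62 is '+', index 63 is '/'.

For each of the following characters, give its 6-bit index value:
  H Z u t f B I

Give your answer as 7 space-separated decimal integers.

Answer: 7 25 46 45 31 1 8

Derivation:
'H': A..Z range, ord('H') − ord('A') = 7
'Z': A..Z range, ord('Z') − ord('A') = 25
'u': a..z range, 26 + ord('u') − ord('a') = 46
't': a..z range, 26 + ord('t') − ord('a') = 45
'f': a..z range, 26 + ord('f') − ord('a') = 31
'B': A..Z range, ord('B') − ord('A') = 1
'I': A..Z range, ord('I') − ord('A') = 8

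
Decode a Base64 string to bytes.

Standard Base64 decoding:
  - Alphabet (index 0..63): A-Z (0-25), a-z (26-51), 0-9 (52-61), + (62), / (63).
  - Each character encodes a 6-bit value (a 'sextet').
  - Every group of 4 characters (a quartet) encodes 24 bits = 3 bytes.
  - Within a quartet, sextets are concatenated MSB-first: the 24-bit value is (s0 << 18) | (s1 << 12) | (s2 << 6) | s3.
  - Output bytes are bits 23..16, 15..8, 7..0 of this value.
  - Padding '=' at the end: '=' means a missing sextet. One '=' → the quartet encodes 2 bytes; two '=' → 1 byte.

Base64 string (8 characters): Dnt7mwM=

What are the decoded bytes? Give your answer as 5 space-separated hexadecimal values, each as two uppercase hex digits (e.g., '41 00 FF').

Answer: 0E 7B 7B 9B 03

Derivation:
After char 0 ('D'=3): chars_in_quartet=1 acc=0x3 bytes_emitted=0
After char 1 ('n'=39): chars_in_quartet=2 acc=0xE7 bytes_emitted=0
After char 2 ('t'=45): chars_in_quartet=3 acc=0x39ED bytes_emitted=0
After char 3 ('7'=59): chars_in_quartet=4 acc=0xE7B7B -> emit 0E 7B 7B, reset; bytes_emitted=3
After char 4 ('m'=38): chars_in_quartet=1 acc=0x26 bytes_emitted=3
After char 5 ('w'=48): chars_in_quartet=2 acc=0x9B0 bytes_emitted=3
After char 6 ('M'=12): chars_in_quartet=3 acc=0x26C0C bytes_emitted=3
Padding '=': partial quartet acc=0x26C0C -> emit 9B 03; bytes_emitted=5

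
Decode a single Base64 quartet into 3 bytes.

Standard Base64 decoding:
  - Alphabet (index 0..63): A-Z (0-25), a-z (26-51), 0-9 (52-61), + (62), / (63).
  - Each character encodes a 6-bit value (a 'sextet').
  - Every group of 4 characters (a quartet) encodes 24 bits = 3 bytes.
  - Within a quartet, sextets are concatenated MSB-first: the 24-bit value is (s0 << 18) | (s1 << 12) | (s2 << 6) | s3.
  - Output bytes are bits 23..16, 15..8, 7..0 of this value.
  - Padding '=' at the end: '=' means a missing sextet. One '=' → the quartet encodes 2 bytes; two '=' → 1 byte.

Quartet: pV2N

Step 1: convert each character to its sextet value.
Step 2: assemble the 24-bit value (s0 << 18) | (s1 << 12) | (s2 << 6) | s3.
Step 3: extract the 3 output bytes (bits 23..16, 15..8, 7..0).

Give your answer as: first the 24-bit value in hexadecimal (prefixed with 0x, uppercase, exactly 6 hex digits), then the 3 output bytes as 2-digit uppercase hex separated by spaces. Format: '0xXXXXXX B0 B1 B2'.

Sextets: p=41, V=21, 2=54, N=13
24-bit: (41<<18) | (21<<12) | (54<<6) | 13
      = 0xA40000 | 0x015000 | 0x000D80 | 0x00000D
      = 0xA55D8D
Bytes: (v>>16)&0xFF=A5, (v>>8)&0xFF=5D, v&0xFF=8D

Answer: 0xA55D8D A5 5D 8D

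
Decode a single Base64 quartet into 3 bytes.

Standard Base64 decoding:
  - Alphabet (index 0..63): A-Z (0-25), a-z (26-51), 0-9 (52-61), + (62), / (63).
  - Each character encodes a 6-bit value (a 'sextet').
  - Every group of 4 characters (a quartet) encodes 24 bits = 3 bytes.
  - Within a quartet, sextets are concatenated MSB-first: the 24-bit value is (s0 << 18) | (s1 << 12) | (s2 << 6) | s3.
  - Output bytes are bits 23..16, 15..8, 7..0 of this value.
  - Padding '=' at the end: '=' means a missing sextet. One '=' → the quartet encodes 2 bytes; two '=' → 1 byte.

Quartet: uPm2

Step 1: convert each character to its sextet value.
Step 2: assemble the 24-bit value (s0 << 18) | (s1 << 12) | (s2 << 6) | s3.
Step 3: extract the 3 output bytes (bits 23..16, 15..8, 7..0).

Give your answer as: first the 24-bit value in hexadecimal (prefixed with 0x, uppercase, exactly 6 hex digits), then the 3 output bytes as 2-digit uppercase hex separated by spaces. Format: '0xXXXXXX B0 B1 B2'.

Answer: 0xB8F9B6 B8 F9 B6

Derivation:
Sextets: u=46, P=15, m=38, 2=54
24-bit: (46<<18) | (15<<12) | (38<<6) | 54
      = 0xB80000 | 0x00F000 | 0x000980 | 0x000036
      = 0xB8F9B6
Bytes: (v>>16)&0xFF=B8, (v>>8)&0xFF=F9, v&0xFF=B6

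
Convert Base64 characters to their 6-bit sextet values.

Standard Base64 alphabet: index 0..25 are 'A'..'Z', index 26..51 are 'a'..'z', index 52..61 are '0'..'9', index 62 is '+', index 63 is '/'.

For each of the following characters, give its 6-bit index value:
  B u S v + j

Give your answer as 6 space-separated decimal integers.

Answer: 1 46 18 47 62 35

Derivation:
'B': A..Z range, ord('B') − ord('A') = 1
'u': a..z range, 26 + ord('u') − ord('a') = 46
'S': A..Z range, ord('S') − ord('A') = 18
'v': a..z range, 26 + ord('v') − ord('a') = 47
'+': index 62
'j': a..z range, 26 + ord('j') − ord('a') = 35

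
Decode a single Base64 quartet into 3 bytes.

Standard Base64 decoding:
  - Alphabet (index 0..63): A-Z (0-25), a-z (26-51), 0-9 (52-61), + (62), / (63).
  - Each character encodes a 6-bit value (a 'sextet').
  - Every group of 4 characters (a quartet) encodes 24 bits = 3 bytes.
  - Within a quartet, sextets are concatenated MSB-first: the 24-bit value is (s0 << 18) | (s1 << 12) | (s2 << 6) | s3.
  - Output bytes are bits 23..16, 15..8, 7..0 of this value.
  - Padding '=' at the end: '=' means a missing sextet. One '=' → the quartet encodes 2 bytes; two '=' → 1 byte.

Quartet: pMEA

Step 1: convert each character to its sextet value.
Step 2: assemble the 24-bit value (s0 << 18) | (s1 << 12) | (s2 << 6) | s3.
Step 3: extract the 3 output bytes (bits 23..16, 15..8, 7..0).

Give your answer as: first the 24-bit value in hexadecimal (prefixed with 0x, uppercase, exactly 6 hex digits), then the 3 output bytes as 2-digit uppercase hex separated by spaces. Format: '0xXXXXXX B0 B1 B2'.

Answer: 0xA4C100 A4 C1 00

Derivation:
Sextets: p=41, M=12, E=4, A=0
24-bit: (41<<18) | (12<<12) | (4<<6) | 0
      = 0xA40000 | 0x00C000 | 0x000100 | 0x000000
      = 0xA4C100
Bytes: (v>>16)&0xFF=A4, (v>>8)&0xFF=C1, v&0xFF=00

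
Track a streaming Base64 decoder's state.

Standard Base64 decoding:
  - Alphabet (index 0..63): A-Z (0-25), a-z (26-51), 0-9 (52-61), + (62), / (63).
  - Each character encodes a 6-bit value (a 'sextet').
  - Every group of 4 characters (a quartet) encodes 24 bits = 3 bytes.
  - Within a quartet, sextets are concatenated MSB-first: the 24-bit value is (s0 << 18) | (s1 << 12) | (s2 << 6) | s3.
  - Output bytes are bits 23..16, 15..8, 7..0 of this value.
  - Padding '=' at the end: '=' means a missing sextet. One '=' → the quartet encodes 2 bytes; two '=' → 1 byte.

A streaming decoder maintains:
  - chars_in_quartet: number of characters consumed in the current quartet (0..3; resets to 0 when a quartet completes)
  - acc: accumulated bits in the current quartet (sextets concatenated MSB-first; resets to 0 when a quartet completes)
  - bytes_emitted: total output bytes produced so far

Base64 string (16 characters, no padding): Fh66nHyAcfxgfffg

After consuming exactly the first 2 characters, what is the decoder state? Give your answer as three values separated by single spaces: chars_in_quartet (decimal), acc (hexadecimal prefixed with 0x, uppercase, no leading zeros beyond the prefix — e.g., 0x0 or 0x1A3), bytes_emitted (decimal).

Answer: 2 0x161 0

Derivation:
After char 0 ('F'=5): chars_in_quartet=1 acc=0x5 bytes_emitted=0
After char 1 ('h'=33): chars_in_quartet=2 acc=0x161 bytes_emitted=0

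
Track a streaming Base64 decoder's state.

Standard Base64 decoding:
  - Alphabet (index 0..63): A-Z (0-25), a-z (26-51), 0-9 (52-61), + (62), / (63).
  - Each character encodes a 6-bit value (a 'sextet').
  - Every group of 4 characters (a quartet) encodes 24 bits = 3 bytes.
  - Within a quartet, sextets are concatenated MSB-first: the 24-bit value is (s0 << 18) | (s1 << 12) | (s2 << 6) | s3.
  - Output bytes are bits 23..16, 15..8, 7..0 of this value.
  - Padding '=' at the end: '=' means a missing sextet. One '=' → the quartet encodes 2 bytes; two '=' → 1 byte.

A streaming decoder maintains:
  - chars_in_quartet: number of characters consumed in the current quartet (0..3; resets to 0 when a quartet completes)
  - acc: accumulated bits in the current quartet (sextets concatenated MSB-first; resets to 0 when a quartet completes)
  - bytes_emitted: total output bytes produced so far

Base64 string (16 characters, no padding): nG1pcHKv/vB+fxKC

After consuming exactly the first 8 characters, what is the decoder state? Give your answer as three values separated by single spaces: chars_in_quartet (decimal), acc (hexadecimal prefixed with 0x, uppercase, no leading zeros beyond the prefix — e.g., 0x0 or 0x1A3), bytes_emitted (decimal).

After char 0 ('n'=39): chars_in_quartet=1 acc=0x27 bytes_emitted=0
After char 1 ('G'=6): chars_in_quartet=2 acc=0x9C6 bytes_emitted=0
After char 2 ('1'=53): chars_in_quartet=3 acc=0x271B5 bytes_emitted=0
After char 3 ('p'=41): chars_in_quartet=4 acc=0x9C6D69 -> emit 9C 6D 69, reset; bytes_emitted=3
After char 4 ('c'=28): chars_in_quartet=1 acc=0x1C bytes_emitted=3
After char 5 ('H'=7): chars_in_quartet=2 acc=0x707 bytes_emitted=3
After char 6 ('K'=10): chars_in_quartet=3 acc=0x1C1CA bytes_emitted=3
After char 7 ('v'=47): chars_in_quartet=4 acc=0x7072AF -> emit 70 72 AF, reset; bytes_emitted=6

Answer: 0 0x0 6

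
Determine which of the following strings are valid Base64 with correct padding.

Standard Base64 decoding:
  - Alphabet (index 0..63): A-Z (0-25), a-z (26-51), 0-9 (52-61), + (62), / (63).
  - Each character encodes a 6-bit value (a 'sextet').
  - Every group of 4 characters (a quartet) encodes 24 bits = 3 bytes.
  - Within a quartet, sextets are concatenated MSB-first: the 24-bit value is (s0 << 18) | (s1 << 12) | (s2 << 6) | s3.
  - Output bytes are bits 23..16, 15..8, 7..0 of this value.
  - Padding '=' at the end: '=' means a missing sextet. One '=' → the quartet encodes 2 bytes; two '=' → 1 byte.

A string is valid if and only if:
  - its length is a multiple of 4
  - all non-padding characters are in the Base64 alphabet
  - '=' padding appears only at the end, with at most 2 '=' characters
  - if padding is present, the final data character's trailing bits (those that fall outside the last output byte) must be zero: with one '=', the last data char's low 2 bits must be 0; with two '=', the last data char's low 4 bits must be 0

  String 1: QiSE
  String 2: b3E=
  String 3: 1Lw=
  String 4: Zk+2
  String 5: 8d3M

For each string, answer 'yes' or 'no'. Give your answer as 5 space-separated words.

String 1: 'QiSE' → valid
String 2: 'b3E=' → valid
String 3: '1Lw=' → valid
String 4: 'Zk+2' → valid
String 5: '8d3M' → valid

Answer: yes yes yes yes yes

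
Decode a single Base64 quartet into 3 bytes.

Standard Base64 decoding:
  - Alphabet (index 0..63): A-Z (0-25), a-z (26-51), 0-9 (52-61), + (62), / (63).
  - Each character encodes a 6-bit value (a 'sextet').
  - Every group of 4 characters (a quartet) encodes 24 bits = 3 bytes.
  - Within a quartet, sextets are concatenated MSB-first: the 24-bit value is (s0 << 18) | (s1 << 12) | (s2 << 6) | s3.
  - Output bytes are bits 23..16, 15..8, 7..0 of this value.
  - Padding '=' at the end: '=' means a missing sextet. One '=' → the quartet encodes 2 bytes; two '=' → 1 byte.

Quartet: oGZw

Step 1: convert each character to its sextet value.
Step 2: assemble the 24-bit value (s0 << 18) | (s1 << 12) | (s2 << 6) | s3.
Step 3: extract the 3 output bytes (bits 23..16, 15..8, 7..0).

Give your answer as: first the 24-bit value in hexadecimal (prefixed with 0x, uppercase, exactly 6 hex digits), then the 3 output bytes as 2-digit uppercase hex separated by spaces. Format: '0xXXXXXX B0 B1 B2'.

Answer: 0xA06670 A0 66 70

Derivation:
Sextets: o=40, G=6, Z=25, w=48
24-bit: (40<<18) | (6<<12) | (25<<6) | 48
      = 0xA00000 | 0x006000 | 0x000640 | 0x000030
      = 0xA06670
Bytes: (v>>16)&0xFF=A0, (v>>8)&0xFF=66, v&0xFF=70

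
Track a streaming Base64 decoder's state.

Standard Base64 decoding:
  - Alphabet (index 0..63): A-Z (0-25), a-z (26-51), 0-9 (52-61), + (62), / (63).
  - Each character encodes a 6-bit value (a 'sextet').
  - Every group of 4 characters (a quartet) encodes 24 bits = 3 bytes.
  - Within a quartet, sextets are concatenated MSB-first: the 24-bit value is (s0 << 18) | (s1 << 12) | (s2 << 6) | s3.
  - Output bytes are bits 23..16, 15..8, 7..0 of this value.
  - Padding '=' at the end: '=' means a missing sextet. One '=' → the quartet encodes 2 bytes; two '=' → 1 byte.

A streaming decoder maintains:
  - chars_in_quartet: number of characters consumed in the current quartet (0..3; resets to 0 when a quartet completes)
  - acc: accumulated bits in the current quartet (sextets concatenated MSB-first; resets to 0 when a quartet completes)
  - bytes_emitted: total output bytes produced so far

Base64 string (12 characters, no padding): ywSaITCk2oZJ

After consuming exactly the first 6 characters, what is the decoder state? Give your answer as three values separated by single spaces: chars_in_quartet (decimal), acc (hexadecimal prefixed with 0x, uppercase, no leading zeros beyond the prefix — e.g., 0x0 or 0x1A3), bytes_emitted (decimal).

Answer: 2 0x213 3

Derivation:
After char 0 ('y'=50): chars_in_quartet=1 acc=0x32 bytes_emitted=0
After char 1 ('w'=48): chars_in_quartet=2 acc=0xCB0 bytes_emitted=0
After char 2 ('S'=18): chars_in_quartet=3 acc=0x32C12 bytes_emitted=0
After char 3 ('a'=26): chars_in_quartet=4 acc=0xCB049A -> emit CB 04 9A, reset; bytes_emitted=3
After char 4 ('I'=8): chars_in_quartet=1 acc=0x8 bytes_emitted=3
After char 5 ('T'=19): chars_in_quartet=2 acc=0x213 bytes_emitted=3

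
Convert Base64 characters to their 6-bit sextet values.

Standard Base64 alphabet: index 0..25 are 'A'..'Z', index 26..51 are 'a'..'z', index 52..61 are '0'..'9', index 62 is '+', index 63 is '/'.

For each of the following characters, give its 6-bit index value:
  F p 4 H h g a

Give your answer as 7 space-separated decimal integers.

Answer: 5 41 56 7 33 32 26

Derivation:
'F': A..Z range, ord('F') − ord('A') = 5
'p': a..z range, 26 + ord('p') − ord('a') = 41
'4': 0..9 range, 52 + ord('4') − ord('0') = 56
'H': A..Z range, ord('H') − ord('A') = 7
'h': a..z range, 26 + ord('h') − ord('a') = 33
'g': a..z range, 26 + ord('g') − ord('a') = 32
'a': a..z range, 26 + ord('a') − ord('a') = 26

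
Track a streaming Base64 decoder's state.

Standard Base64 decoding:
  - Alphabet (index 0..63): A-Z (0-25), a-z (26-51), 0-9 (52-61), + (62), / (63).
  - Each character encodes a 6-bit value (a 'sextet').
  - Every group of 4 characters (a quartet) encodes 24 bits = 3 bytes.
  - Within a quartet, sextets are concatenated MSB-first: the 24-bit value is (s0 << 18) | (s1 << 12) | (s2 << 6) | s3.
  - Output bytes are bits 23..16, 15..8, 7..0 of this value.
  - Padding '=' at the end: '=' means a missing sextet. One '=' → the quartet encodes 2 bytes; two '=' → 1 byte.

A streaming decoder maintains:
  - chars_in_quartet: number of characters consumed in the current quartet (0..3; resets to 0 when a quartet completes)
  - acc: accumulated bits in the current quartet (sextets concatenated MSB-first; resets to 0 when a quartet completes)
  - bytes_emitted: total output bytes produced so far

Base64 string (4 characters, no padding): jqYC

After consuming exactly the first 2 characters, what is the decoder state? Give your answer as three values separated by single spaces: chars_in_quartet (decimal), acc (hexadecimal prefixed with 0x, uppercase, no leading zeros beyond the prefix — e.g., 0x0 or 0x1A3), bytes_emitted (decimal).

Answer: 2 0x8EA 0

Derivation:
After char 0 ('j'=35): chars_in_quartet=1 acc=0x23 bytes_emitted=0
After char 1 ('q'=42): chars_in_quartet=2 acc=0x8EA bytes_emitted=0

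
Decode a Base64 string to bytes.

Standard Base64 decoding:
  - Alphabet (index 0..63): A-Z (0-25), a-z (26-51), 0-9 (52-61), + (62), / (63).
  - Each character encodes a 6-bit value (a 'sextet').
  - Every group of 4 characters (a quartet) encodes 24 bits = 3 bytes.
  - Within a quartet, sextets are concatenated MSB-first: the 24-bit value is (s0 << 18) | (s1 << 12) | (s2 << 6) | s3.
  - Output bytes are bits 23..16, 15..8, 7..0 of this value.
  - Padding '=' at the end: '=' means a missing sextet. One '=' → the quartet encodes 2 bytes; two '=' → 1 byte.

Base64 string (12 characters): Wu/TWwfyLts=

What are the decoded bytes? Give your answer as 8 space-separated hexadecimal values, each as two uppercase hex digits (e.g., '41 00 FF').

After char 0 ('W'=22): chars_in_quartet=1 acc=0x16 bytes_emitted=0
After char 1 ('u'=46): chars_in_quartet=2 acc=0x5AE bytes_emitted=0
After char 2 ('/'=63): chars_in_quartet=3 acc=0x16BBF bytes_emitted=0
After char 3 ('T'=19): chars_in_quartet=4 acc=0x5AEFD3 -> emit 5A EF D3, reset; bytes_emitted=3
After char 4 ('W'=22): chars_in_quartet=1 acc=0x16 bytes_emitted=3
After char 5 ('w'=48): chars_in_quartet=2 acc=0x5B0 bytes_emitted=3
After char 6 ('f'=31): chars_in_quartet=3 acc=0x16C1F bytes_emitted=3
After char 7 ('y'=50): chars_in_quartet=4 acc=0x5B07F2 -> emit 5B 07 F2, reset; bytes_emitted=6
After char 8 ('L'=11): chars_in_quartet=1 acc=0xB bytes_emitted=6
After char 9 ('t'=45): chars_in_quartet=2 acc=0x2ED bytes_emitted=6
After char 10 ('s'=44): chars_in_quartet=3 acc=0xBB6C bytes_emitted=6
Padding '=': partial quartet acc=0xBB6C -> emit 2E DB; bytes_emitted=8

Answer: 5A EF D3 5B 07 F2 2E DB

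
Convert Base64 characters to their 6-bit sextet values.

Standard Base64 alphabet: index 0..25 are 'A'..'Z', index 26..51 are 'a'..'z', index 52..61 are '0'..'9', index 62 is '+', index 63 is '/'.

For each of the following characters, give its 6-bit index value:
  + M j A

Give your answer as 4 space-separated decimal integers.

'+': index 62
'M': A..Z range, ord('M') − ord('A') = 12
'j': a..z range, 26 + ord('j') − ord('a') = 35
'A': A..Z range, ord('A') − ord('A') = 0

Answer: 62 12 35 0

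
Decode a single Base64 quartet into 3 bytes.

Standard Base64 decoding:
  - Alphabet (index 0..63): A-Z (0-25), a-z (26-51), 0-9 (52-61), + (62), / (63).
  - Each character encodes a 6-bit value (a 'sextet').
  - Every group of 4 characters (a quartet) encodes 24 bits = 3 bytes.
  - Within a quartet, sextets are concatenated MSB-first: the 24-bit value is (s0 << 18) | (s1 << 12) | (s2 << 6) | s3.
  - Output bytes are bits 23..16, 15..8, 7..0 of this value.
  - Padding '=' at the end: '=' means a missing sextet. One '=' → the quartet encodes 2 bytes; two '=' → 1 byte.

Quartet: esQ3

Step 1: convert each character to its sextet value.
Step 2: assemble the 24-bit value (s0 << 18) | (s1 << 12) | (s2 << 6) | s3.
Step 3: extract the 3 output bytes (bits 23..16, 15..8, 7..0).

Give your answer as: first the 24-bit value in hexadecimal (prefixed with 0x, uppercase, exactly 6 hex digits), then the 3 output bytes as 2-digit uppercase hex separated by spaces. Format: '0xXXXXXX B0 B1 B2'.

Sextets: e=30, s=44, Q=16, 3=55
24-bit: (30<<18) | (44<<12) | (16<<6) | 55
      = 0x780000 | 0x02C000 | 0x000400 | 0x000037
      = 0x7AC437
Bytes: (v>>16)&0xFF=7A, (v>>8)&0xFF=C4, v&0xFF=37

Answer: 0x7AC437 7A C4 37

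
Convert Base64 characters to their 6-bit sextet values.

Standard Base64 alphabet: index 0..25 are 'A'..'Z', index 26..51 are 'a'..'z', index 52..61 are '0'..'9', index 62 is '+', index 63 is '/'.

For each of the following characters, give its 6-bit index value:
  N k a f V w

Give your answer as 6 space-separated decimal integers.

'N': A..Z range, ord('N') − ord('A') = 13
'k': a..z range, 26 + ord('k') − ord('a') = 36
'a': a..z range, 26 + ord('a') − ord('a') = 26
'f': a..z range, 26 + ord('f') − ord('a') = 31
'V': A..Z range, ord('V') − ord('A') = 21
'w': a..z range, 26 + ord('w') − ord('a') = 48

Answer: 13 36 26 31 21 48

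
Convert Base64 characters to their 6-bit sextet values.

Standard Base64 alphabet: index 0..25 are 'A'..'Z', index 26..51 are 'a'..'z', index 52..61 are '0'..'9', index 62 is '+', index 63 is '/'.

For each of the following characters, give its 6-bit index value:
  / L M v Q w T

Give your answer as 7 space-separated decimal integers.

Answer: 63 11 12 47 16 48 19

Derivation:
'/': index 63
'L': A..Z range, ord('L') − ord('A') = 11
'M': A..Z range, ord('M') − ord('A') = 12
'v': a..z range, 26 + ord('v') − ord('a') = 47
'Q': A..Z range, ord('Q') − ord('A') = 16
'w': a..z range, 26 + ord('w') − ord('a') = 48
'T': A..Z range, ord('T') − ord('A') = 19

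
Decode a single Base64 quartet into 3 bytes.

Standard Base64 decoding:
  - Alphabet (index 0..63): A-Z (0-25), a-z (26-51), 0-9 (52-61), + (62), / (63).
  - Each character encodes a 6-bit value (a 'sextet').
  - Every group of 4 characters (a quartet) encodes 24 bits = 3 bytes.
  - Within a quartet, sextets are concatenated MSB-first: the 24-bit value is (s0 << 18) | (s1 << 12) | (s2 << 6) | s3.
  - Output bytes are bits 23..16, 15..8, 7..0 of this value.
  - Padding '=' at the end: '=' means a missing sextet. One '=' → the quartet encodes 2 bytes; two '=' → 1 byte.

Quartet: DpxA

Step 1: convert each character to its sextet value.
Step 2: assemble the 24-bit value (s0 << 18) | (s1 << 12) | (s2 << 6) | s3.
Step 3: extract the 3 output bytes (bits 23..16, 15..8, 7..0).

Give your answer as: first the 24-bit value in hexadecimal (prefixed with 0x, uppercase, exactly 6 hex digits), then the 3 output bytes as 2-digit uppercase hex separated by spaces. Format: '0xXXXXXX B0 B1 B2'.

Sextets: D=3, p=41, x=49, A=0
24-bit: (3<<18) | (41<<12) | (49<<6) | 0
      = 0x0C0000 | 0x029000 | 0x000C40 | 0x000000
      = 0x0E9C40
Bytes: (v>>16)&0xFF=0E, (v>>8)&0xFF=9C, v&0xFF=40

Answer: 0x0E9C40 0E 9C 40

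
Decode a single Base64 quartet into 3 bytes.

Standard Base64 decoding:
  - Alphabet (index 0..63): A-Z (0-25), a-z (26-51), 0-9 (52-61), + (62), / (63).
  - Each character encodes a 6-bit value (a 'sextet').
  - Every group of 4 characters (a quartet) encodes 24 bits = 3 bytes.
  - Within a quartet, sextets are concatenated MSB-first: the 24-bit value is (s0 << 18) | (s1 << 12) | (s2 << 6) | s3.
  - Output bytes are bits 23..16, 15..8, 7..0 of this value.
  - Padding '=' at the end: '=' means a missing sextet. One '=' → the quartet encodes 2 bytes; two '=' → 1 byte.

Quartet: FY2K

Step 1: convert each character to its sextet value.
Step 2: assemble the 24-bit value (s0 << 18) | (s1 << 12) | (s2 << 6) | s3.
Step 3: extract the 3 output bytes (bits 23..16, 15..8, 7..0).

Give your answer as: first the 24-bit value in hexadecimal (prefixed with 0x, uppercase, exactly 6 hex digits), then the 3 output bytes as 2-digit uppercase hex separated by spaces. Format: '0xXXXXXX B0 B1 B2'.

Answer: 0x158D8A 15 8D 8A

Derivation:
Sextets: F=5, Y=24, 2=54, K=10
24-bit: (5<<18) | (24<<12) | (54<<6) | 10
      = 0x140000 | 0x018000 | 0x000D80 | 0x00000A
      = 0x158D8A
Bytes: (v>>16)&0xFF=15, (v>>8)&0xFF=8D, v&0xFF=8A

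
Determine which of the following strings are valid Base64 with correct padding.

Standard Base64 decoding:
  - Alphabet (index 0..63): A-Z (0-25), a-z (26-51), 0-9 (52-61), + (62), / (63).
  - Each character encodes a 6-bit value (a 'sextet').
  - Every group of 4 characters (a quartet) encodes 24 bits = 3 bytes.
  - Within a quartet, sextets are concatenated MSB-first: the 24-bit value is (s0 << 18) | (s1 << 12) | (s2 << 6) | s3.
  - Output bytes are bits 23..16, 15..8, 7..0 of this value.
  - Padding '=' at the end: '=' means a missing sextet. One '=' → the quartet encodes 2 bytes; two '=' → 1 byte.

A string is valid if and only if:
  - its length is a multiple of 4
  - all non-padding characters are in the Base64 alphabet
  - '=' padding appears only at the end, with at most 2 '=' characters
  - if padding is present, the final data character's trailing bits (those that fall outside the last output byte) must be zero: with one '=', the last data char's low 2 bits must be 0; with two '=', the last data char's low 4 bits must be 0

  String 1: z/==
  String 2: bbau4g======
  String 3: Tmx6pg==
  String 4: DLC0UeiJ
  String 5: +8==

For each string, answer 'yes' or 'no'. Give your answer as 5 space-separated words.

Answer: no no yes yes no

Derivation:
String 1: 'z/==' → invalid (bad trailing bits)
String 2: 'bbau4g======' → invalid (6 pad chars (max 2))
String 3: 'Tmx6pg==' → valid
String 4: 'DLC0UeiJ' → valid
String 5: '+8==' → invalid (bad trailing bits)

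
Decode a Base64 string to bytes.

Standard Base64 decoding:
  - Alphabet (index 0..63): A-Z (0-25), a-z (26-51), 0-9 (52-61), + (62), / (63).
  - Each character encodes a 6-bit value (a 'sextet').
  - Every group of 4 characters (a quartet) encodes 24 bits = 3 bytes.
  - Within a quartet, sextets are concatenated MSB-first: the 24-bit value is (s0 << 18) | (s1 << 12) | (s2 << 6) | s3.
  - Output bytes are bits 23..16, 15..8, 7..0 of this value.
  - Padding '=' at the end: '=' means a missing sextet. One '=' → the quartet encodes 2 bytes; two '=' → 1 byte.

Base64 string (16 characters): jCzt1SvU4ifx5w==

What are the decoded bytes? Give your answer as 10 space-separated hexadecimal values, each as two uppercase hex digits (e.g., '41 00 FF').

Answer: 8C 2C ED D5 2B D4 E2 27 F1 E7

Derivation:
After char 0 ('j'=35): chars_in_quartet=1 acc=0x23 bytes_emitted=0
After char 1 ('C'=2): chars_in_quartet=2 acc=0x8C2 bytes_emitted=0
After char 2 ('z'=51): chars_in_quartet=3 acc=0x230B3 bytes_emitted=0
After char 3 ('t'=45): chars_in_quartet=4 acc=0x8C2CED -> emit 8C 2C ED, reset; bytes_emitted=3
After char 4 ('1'=53): chars_in_quartet=1 acc=0x35 bytes_emitted=3
After char 5 ('S'=18): chars_in_quartet=2 acc=0xD52 bytes_emitted=3
After char 6 ('v'=47): chars_in_quartet=3 acc=0x354AF bytes_emitted=3
After char 7 ('U'=20): chars_in_quartet=4 acc=0xD52BD4 -> emit D5 2B D4, reset; bytes_emitted=6
After char 8 ('4'=56): chars_in_quartet=1 acc=0x38 bytes_emitted=6
After char 9 ('i'=34): chars_in_quartet=2 acc=0xE22 bytes_emitted=6
After char 10 ('f'=31): chars_in_quartet=3 acc=0x3889F bytes_emitted=6
After char 11 ('x'=49): chars_in_quartet=4 acc=0xE227F1 -> emit E2 27 F1, reset; bytes_emitted=9
After char 12 ('5'=57): chars_in_quartet=1 acc=0x39 bytes_emitted=9
After char 13 ('w'=48): chars_in_quartet=2 acc=0xE70 bytes_emitted=9
Padding '==': partial quartet acc=0xE70 -> emit E7; bytes_emitted=10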